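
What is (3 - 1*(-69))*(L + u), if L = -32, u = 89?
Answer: 4104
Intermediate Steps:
(3 - 1*(-69))*(L + u) = (3 - 1*(-69))*(-32 + 89) = (3 + 69)*57 = 72*57 = 4104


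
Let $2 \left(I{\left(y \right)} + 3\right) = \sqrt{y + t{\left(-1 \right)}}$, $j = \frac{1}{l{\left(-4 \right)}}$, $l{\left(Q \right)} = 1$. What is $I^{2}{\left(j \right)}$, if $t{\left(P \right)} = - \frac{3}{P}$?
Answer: $4$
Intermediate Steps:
$j = 1$ ($j = 1^{-1} = 1$)
$I{\left(y \right)} = -3 + \frac{\sqrt{3 + y}}{2}$ ($I{\left(y \right)} = -3 + \frac{\sqrt{y - \frac{3}{-1}}}{2} = -3 + \frac{\sqrt{y - -3}}{2} = -3 + \frac{\sqrt{y + 3}}{2} = -3 + \frac{\sqrt{3 + y}}{2}$)
$I^{2}{\left(j \right)} = \left(-3 + \frac{\sqrt{3 + 1}}{2}\right)^{2} = \left(-3 + \frac{\sqrt{4}}{2}\right)^{2} = \left(-3 + \frac{1}{2} \cdot 2\right)^{2} = \left(-3 + 1\right)^{2} = \left(-2\right)^{2} = 4$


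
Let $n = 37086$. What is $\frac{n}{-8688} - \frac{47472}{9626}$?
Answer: $- \frac{64118881}{6969224} \approx -9.2003$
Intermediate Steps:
$\frac{n}{-8688} - \frac{47472}{9626} = \frac{37086}{-8688} - \frac{47472}{9626} = 37086 \left(- \frac{1}{8688}\right) - \frac{23736}{4813} = - \frac{6181}{1448} - \frac{23736}{4813} = - \frac{64118881}{6969224}$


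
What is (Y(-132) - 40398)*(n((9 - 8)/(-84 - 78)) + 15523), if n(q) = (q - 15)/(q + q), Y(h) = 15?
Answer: -1351901691/2 ≈ -6.7595e+8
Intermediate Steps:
n(q) = (-15 + q)/(2*q) (n(q) = (-15 + q)/((2*q)) = (-15 + q)*(1/(2*q)) = (-15 + q)/(2*q))
(Y(-132) - 40398)*(n((9 - 8)/(-84 - 78)) + 15523) = (15 - 40398)*((-15 + (9 - 8)/(-84 - 78))/(2*(((9 - 8)/(-84 - 78)))) + 15523) = -40383*((-15 + 1/(-162))/(2*((1/(-162)))) + 15523) = -40383*((-15 + 1*(-1/162))/(2*((1*(-1/162)))) + 15523) = -40383*((-15 - 1/162)/(2*(-1/162)) + 15523) = -40383*((1/2)*(-162)*(-2431/162) + 15523) = -40383*(2431/2 + 15523) = -40383*33477/2 = -1351901691/2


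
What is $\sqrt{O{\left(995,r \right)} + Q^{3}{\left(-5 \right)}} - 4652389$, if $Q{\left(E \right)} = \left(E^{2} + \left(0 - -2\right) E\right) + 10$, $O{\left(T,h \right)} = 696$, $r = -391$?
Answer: $-4652389 + \sqrt{16321} \approx -4.6523 \cdot 10^{6}$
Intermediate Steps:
$Q{\left(E \right)} = 10 + E^{2} + 2 E$ ($Q{\left(E \right)} = \left(E^{2} + \left(0 + 2\right) E\right) + 10 = \left(E^{2} + 2 E\right) + 10 = 10 + E^{2} + 2 E$)
$\sqrt{O{\left(995,r \right)} + Q^{3}{\left(-5 \right)}} - 4652389 = \sqrt{696 + \left(10 + \left(-5\right)^{2} + 2 \left(-5\right)\right)^{3}} - 4652389 = \sqrt{696 + \left(10 + 25 - 10\right)^{3}} - 4652389 = \sqrt{696 + 25^{3}} - 4652389 = \sqrt{696 + 15625} - 4652389 = \sqrt{16321} - 4652389 = -4652389 + \sqrt{16321}$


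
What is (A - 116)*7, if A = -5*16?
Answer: -1372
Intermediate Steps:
A = -80
(A - 116)*7 = (-80 - 116)*7 = -196*7 = -1372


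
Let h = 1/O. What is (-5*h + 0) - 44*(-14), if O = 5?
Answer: 615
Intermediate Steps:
h = 1/5 ≈ 0.20000
(-5*h + 0) - 44*(-14) = (-5*1/5 + 0) - 44*(-14) = (-1 + 0) + 616 = -1 + 616 = 615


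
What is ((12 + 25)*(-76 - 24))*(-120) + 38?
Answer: 444038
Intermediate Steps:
((12 + 25)*(-76 - 24))*(-120) + 38 = (37*(-100))*(-120) + 38 = -3700*(-120) + 38 = 444000 + 38 = 444038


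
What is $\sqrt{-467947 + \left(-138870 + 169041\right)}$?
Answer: $4 i \sqrt{27361} \approx 661.65 i$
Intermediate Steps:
$\sqrt{-467947 + \left(-138870 + 169041\right)} = \sqrt{-467947 + 30171} = \sqrt{-437776} = 4 i \sqrt{27361}$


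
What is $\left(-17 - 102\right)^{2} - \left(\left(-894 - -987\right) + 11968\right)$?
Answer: $2100$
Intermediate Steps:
$\left(-17 - 102\right)^{2} - \left(\left(-894 - -987\right) + 11968\right) = \left(-119\right)^{2} - \left(\left(-894 + 987\right) + 11968\right) = 14161 - \left(93 + 11968\right) = 14161 - 12061 = 2100$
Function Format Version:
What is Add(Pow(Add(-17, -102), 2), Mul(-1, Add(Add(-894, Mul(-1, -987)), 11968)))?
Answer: 2100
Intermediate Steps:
Add(Pow(Add(-17, -102), 2), Mul(-1, Add(Add(-894, Mul(-1, -987)), 11968))) = Add(Pow(-119, 2), Mul(-1, Add(Add(-894, 987), 11968))) = Add(14161, Mul(-1, Add(93, 11968))) = Add(14161, Mul(-1, 12061)) = Add(14161, -12061) = 2100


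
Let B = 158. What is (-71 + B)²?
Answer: 7569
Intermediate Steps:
(-71 + B)² = (-71 + 158)² = 87² = 7569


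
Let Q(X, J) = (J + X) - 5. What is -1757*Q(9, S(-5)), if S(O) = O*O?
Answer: -50953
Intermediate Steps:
S(O) = O²
Q(X, J) = -5 + J + X
-1757*Q(9, S(-5)) = -1757*(-5 + (-5)² + 9) = -1757*(-5 + 25 + 9) = -1757*29 = -50953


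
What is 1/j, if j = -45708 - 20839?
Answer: -1/66547 ≈ -1.5027e-5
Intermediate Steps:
j = -66547
1/j = 1/(-66547) = -1/66547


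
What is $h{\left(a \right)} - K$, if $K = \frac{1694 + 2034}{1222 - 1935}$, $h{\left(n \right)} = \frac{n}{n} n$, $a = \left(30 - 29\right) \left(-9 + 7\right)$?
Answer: $\frac{2302}{713} \approx 3.2286$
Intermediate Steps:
$a = -2$ ($a = 1 \left(-2\right) = -2$)
$h{\left(n \right)} = n$ ($h{\left(n \right)} = 1 n = n$)
$K = - \frac{3728}{713}$ ($K = \frac{3728}{-713} = 3728 \left(- \frac{1}{713}\right) = - \frac{3728}{713} \approx -5.2286$)
$h{\left(a \right)} - K = -2 - - \frac{3728}{713} = -2 + \frac{3728}{713} = \frac{2302}{713}$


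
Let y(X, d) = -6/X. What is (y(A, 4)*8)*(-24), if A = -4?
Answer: -288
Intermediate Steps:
(y(A, 4)*8)*(-24) = (-6/(-4)*8)*(-24) = (-6*(-¼)*8)*(-24) = ((3/2)*8)*(-24) = 12*(-24) = -288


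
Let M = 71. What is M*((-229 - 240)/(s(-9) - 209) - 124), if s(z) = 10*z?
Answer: -2599097/299 ≈ -8692.6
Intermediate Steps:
M*((-229 - 240)/(s(-9) - 209) - 124) = 71*((-229 - 240)/(10*(-9) - 209) - 124) = 71*(-469/(-90 - 209) - 124) = 71*(-469/(-299) - 124) = 71*(-469*(-1/299) - 124) = 71*(469/299 - 124) = 71*(-36607/299) = -2599097/299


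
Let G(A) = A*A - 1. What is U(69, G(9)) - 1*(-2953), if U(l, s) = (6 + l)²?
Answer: 8578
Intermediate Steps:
G(A) = -1 + A² (G(A) = A² - 1 = -1 + A²)
U(69, G(9)) - 1*(-2953) = (6 + 69)² - 1*(-2953) = 75² + 2953 = 5625 + 2953 = 8578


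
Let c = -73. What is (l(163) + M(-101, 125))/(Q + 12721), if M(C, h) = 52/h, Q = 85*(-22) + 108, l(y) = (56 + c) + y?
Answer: 18302/1369875 ≈ 0.013360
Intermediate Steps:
l(y) = -17 + y (l(y) = (56 - 73) + y = -17 + y)
Q = -1762 (Q = -1870 + 108 = -1762)
(l(163) + M(-101, 125))/(Q + 12721) = ((-17 + 163) + 52/125)/(-1762 + 12721) = (146 + 52*(1/125))/10959 = (146 + 52/125)*(1/10959) = (18302/125)*(1/10959) = 18302/1369875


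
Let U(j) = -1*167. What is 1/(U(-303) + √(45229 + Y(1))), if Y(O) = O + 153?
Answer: 167/17494 + √45383/17494 ≈ 0.021724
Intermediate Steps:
Y(O) = 153 + O
U(j) = -167
1/(U(-303) + √(45229 + Y(1))) = 1/(-167 + √(45229 + (153 + 1))) = 1/(-167 + √(45229 + 154)) = 1/(-167 + √45383)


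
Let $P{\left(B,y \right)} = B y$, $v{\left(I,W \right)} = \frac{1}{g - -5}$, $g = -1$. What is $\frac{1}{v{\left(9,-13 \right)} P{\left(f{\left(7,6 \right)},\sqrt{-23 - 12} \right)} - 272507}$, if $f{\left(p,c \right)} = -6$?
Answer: $- \frac{1090028}{297040260511} + \frac{6 i \sqrt{35}}{297040260511} \approx -3.6696 \cdot 10^{-6} + 1.195 \cdot 10^{-10} i$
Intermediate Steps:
$v{\left(I,W \right)} = \frac{1}{4}$ ($v{\left(I,W \right)} = \frac{1}{-1 - -5} = \frac{1}{-1 + 5} = \frac{1}{4}$)
$\frac{1}{v{\left(9,-13 \right)} P{\left(f{\left(7,6 \right)},\sqrt{-23 - 12} \right)} - 272507} = \frac{1}{\frac{\left(-6\right) \sqrt{-23 - 12}}{4} - 272507} = \frac{1}{\frac{\left(-6\right) \sqrt{-35}}{4} - 272507} = \frac{1}{\frac{\left(-6\right) i \sqrt{35}}{4} - 272507} = \frac{1}{- \frac{3 i \sqrt{35}}{2} - 272507} = \frac{1}{-272507 - \frac{3 i \sqrt{35}}{2}}$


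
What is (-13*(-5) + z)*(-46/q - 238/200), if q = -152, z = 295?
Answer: -30348/95 ≈ -319.45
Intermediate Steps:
(-13*(-5) + z)*(-46/q - 238/200) = (-13*(-5) + 295)*(-46/(-152) - 238/200) = (65 + 295)*(-46*(-1/152) - 238*1/200) = 360*(23/76 - 119/100) = 360*(-843/950) = -30348/95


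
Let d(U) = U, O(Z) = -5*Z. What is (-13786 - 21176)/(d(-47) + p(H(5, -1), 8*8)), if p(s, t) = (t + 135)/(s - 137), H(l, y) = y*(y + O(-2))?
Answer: 5104452/7061 ≈ 722.91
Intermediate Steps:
H(l, y) = y*(10 + y) (H(l, y) = y*(y - 5*(-2)) = y*(y + 10) = y*(10 + y))
p(s, t) = (135 + t)/(-137 + s)
(-13786 - 21176)/(d(-47) + p(H(5, -1), 8*8)) = (-13786 - 21176)/(-47 + (135 + 8*8)/(-137 - (10 - 1))) = -34962/(-47 + (135 + 64)/(-137 - 1*9)) = -34962/(-47 + 199/(-137 - 9)) = -34962/(-47 + 199/(-146)) = -34962/(-47 - 1/146*199) = -34962/(-47 - 199/146) = -34962/(-7061/146) = -34962*(-146/7061) = 5104452/7061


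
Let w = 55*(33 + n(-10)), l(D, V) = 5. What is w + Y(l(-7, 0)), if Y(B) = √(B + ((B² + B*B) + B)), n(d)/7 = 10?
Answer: 5665 + 2*√15 ≈ 5672.8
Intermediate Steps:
n(d) = 70 (n(d) = 7*10 = 70)
Y(B) = √(2*B + 2*B²) (Y(B) = √(B + ((B² + B²) + B)) = √(B + (2*B² + B)) = √(B + (B + 2*B²)) = √(2*B + 2*B²))
w = 5665 (w = 55*(33 + 70) = 55*103 = 5665)
w + Y(l(-7, 0)) = 5665 + √2*√(5*(1 + 5)) = 5665 + √2*√(5*6) = 5665 + √2*√30 = 5665 + 2*√15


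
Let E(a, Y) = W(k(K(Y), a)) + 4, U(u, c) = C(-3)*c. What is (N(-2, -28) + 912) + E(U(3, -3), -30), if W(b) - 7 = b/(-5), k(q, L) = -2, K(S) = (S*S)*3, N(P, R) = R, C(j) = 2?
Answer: 4477/5 ≈ 895.40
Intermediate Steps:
K(S) = 3*S² (K(S) = S²*3 = 3*S²)
W(b) = 7 - b/5 (W(b) = 7 + b/(-5) = 7 + b*(-⅕) = 7 - b/5)
U(u, c) = 2*c
E(a, Y) = 57/5 (E(a, Y) = (7 - ⅕*(-2)) + 4 = (7 + ⅖) + 4 = 37/5 + 4 = 57/5)
(N(-2, -28) + 912) + E(U(3, -3), -30) = (-28 + 912) + 57/5 = 884 + 57/5 = 4477/5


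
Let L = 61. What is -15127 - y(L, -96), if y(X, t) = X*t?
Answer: -9271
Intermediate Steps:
-15127 - y(L, -96) = -15127 - 61*(-96) = -15127 - 1*(-5856) = -15127 + 5856 = -9271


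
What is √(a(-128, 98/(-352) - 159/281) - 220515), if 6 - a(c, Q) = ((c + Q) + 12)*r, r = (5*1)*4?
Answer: I*√8337910775821/6182 ≈ 467.09*I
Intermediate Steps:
r = 20 (r = 5*4 = 20)
a(c, Q) = -234 - 20*Q - 20*c (a(c, Q) = 6 - ((c + Q) + 12)*20 = 6 - ((Q + c) + 12)*20 = 6 - (12 + Q + c)*20 = 6 - (240 + 20*Q + 20*c) = 6 + (-240 - 20*Q - 20*c) = -234 - 20*Q - 20*c)
√(a(-128, 98/(-352) - 159/281) - 220515) = √((-234 - 20*(98/(-352) - 159/281) - 20*(-128)) - 220515) = √((-234 - 20*(98*(-1/352) - 159*1/281) + 2560) - 220515) = √((-234 - 20*(-49/176 - 159/281) + 2560) - 220515) = √((-234 - 20*(-41753/49456) + 2560) - 220515) = √((-234 + 208765/12364 + 2560) - 220515) = √(28967429/12364 - 220515) = √(-2697480031/12364) = I*√8337910775821/6182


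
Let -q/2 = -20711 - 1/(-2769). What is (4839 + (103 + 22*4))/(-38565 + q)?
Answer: 13928070/7911031 ≈ 1.7606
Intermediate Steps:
q = 114697516/2769 (q = -2*(-20711 - 1/(-2769)) = -2*(-20711 - 1*(-1/2769)) = -2*(-20711 + 1/2769) = -2*(-57348758/2769) = 114697516/2769 ≈ 41422.)
(4839 + (103 + 22*4))/(-38565 + q) = (4839 + (103 + 22*4))/(-38565 + 114697516/2769) = (4839 + (103 + 88))/(7911031/2769) = (4839 + 191)*(2769/7911031) = 5030*(2769/7911031) = 13928070/7911031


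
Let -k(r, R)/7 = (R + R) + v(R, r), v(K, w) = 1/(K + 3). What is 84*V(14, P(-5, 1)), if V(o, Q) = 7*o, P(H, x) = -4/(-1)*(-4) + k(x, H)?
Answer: 8232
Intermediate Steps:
v(K, w) = 1/(3 + K)
k(r, R) = -14*R - 7/(3 + R) (k(r, R) = -7*((R + R) + 1/(3 + R)) = -7*(2*R + 1/(3 + R)) = -7*(1/(3 + R) + 2*R) = -14*R - 7/(3 + R))
P(H, x) = -16 + 7*(-1 - 2*H*(3 + H))/(3 + H) (P(H, x) = -4/(-1)*(-4) + 7*(-1 - 2*H*(3 + H))/(3 + H) = -4*(-1)*(-4) + 7*(-1 - 2*H*(3 + H))/(3 + H) = 4*(-4) + 7*(-1 - 2*H*(3 + H))/(3 + H) = -16 + 7*(-1 - 2*H*(3 + H))/(3 + H))
84*V(14, P(-5, 1)) = 84*(7*14) = 84*98 = 8232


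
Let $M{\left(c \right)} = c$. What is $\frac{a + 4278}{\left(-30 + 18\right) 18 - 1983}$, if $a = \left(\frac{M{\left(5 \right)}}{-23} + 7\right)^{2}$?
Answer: $- \frac{762466}{387757} \approx -1.9664$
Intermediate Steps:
$a = \frac{24336}{529}$ ($a = \left(\frac{5}{-23} + 7\right)^{2} = \left(5 \left(- \frac{1}{23}\right) + 7\right)^{2} = \left(- \frac{5}{23} + 7\right)^{2} = \left(\frac{156}{23}\right)^{2} = \frac{24336}{529} \approx 46.004$)
$\frac{a + 4278}{\left(-30 + 18\right) 18 - 1983} = \frac{\frac{24336}{529} + 4278}{\left(-30 + 18\right) 18 - 1983} = \frac{2287398}{529 \left(\left(-12\right) 18 - 1983\right)} = \frac{2287398}{529 \left(-216 - 1983\right)} = \frac{2287398}{529 \left(-2199\right)} = \frac{2287398}{529} \left(- \frac{1}{2199}\right) = - \frac{762466}{387757}$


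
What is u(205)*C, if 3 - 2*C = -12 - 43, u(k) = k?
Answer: 5945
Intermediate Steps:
C = 29 (C = 3/2 - (-12 - 43)/2 = 3/2 - 1/2*(-55) = 3/2 + 55/2 = 29)
u(205)*C = 205*29 = 5945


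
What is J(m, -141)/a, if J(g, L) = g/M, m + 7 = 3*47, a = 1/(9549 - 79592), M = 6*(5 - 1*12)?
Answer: 4692881/21 ≈ 2.2347e+5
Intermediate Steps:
M = -42 (M = 6*(5 - 12) = 6*(-7) = -42)
a = -1/70043 (a = 1/(-70043) = -1/70043 ≈ -1.4277e-5)
m = 134 (m = -7 + 3*47 = -7 + 141 = 134)
J(g, L) = -g/42 (J(g, L) = g/(-42) = g*(-1/42) = -g/42)
J(m, -141)/a = (-1/42*134)/(-1/70043) = -67/21*(-70043) = 4692881/21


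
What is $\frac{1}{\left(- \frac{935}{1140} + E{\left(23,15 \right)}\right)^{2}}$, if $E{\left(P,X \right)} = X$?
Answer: $\frac{51984}{10452289} \approx 0.0049735$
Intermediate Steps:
$\frac{1}{\left(- \frac{935}{1140} + E{\left(23,15 \right)}\right)^{2}} = \frac{1}{\left(- \frac{935}{1140} + 15\right)^{2}} = \frac{1}{\left(\left(-935\right) \frac{1}{1140} + 15\right)^{2}} = \frac{1}{\left(- \frac{187}{228} + 15\right)^{2}} = \frac{1}{\left(\frac{3233}{228}\right)^{2}} = \frac{1}{\frac{10452289}{51984}} = \frac{51984}{10452289}$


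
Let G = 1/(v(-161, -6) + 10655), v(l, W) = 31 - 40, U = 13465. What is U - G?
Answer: 143348389/10646 ≈ 13465.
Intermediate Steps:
v(l, W) = -9
G = 1/10646 (G = 1/(-9 + 10655) = 1/10646 ≈ 9.3932e-5)
U - G = 13465 - 1*1/10646 = 13465 - 1/10646 = 143348389/10646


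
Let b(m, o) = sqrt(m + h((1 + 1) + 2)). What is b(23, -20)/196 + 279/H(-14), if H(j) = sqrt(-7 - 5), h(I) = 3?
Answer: sqrt(26)/196 - 93*I*sqrt(3)/2 ≈ 0.026015 - 80.54*I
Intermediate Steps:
H(j) = 2*I*sqrt(3) (H(j) = sqrt(-12) = 2*I*sqrt(3))
b(m, o) = sqrt(3 + m) (b(m, o) = sqrt(m + 3) = sqrt(3 + m))
b(23, -20)/196 + 279/H(-14) = sqrt(3 + 23)/196 + 279/((2*I*sqrt(3))) = sqrt(26)*(1/196) + 279*(-I*sqrt(3)/6) = sqrt(26)/196 - 93*I*sqrt(3)/2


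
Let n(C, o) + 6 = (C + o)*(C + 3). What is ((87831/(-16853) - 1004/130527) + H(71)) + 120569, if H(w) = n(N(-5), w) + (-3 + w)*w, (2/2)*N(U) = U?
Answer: 275529700964180/2199771531 ≈ 1.2525e+5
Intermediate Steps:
N(U) = U
n(C, o) = -6 + (3 + C)*(C + o) (n(C, o) = -6 + (C + o)*(C + 3) = -6 + (C + o)*(3 + C) = -6 + (3 + C)*(C + o))
H(w) = 4 - 2*w + w*(-3 + w) (H(w) = (-6 + (-5)**2 + 3*(-5) + 3*w - 5*w) + (-3 + w)*w = (-6 + 25 - 15 + 3*w - 5*w) + w*(-3 + w) = (4 - 2*w) + w*(-3 + w) = 4 - 2*w + w*(-3 + w))
((87831/(-16853) - 1004/130527) + H(71)) + 120569 = ((87831/(-16853) - 1004/130527) + (4 + 71**2 - 5*71)) + 120569 = ((87831*(-1/16853) - 1004*1/130527) + (4 + 5041 - 355)) + 120569 = ((-87831/16853 - 1004/130527) + 4690) + 120569 = (-11481237349/2199771531 + 4690) + 120569 = 10305447243041/2199771531 + 120569 = 275529700964180/2199771531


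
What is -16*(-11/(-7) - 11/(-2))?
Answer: -792/7 ≈ -113.14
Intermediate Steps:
-16*(-11/(-7) - 11/(-2)) = -16*(-11*(-1/7) - 11*(-1/2)) = -16*(11/7 + 11/2) = -16*99/14 = -792/7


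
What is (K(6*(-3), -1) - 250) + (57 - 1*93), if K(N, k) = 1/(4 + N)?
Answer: -4005/14 ≈ -286.07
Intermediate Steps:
(K(6*(-3), -1) - 250) + (57 - 1*93) = (1/(4 + 6*(-3)) - 250) + (57 - 1*93) = (1/(4 - 18) - 250) + (57 - 93) = (1/(-14) - 250) - 36 = (-1/14 - 250) - 36 = -3501/14 - 36 = -4005/14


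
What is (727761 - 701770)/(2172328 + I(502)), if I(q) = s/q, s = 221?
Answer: 13047482/1090508877 ≈ 0.011965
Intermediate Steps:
I(q) = 221/q
(727761 - 701770)/(2172328 + I(502)) = (727761 - 701770)/(2172328 + 221/502) = 25991/(2172328 + 221*(1/502)) = 25991/(2172328 + 221/502) = 25991/(1090508877/502) = 25991*(502/1090508877) = 13047482/1090508877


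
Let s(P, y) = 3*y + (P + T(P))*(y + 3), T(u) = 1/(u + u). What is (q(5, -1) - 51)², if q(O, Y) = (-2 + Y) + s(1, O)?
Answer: 729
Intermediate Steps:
T(u) = 1/(2*u)
s(P, y) = 3*y + (3 + y)*(P + 1/(2*P)) (s(P, y) = 3*y + (P + 1/(2*P))*(y + 3) = 3*y + (P + 1/(2*P))*(3 + y) = 3*y + (3 + y)*(P + 1/(2*P)))
q(O, Y) = 5/2 + Y + 9*O/2 (q(O, Y) = (-2 + Y) + (½)*(3 + O + 2*1*(3*1 + 3*O + 1*O))/1 = (-2 + Y) + (½)*1*(3 + O + 2*1*(3 + 3*O + O)) = (-2 + Y) + (½)*1*(3 + O + 2*1*(3 + 4*O)) = (-2 + Y) + (½)*1*(3 + O + (6 + 8*O)) = (-2 + Y) + (½)*1*(9 + 9*O) = (-2 + Y) + (9/2 + 9*O/2) = 5/2 + Y + 9*O/2)
(q(5, -1) - 51)² = ((5/2 - 1 + (9/2)*5) - 51)² = ((5/2 - 1 + 45/2) - 51)² = (24 - 51)² = (-27)² = 729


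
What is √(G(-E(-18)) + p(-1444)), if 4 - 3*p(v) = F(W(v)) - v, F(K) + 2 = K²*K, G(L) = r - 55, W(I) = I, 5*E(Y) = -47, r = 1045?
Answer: 2*√250911493 ≈ 31680.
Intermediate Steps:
E(Y) = -47/5 (E(Y) = (⅕)*(-47) = -47/5)
G(L) = 990 (G(L) = 1045 - 55 = 990)
F(K) = -2 + K³ (F(K) = -2 + K²*K = -2 + K³)
p(v) = 2 - v³/3 + v/3 (p(v) = 4/3 - ((-2 + v³) - v)/3 = 4/3 - (-2 + v³ - v)/3 = 4/3 + (⅔ - v³/3 + v/3) = 2 - v³/3 + v/3)
√(G(-E(-18)) + p(-1444)) = √(990 + (2 - ⅓*(-1444)³ + (⅓)*(-1444))) = √(990 + (2 - ⅓*(-3010936384) - 1444/3)) = √(990 + (2 + 3010936384/3 - 1444/3)) = √(990 + 1003644982) = √1003645972 = 2*√250911493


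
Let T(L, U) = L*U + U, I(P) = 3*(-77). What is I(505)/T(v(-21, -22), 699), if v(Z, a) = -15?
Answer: 11/466 ≈ 0.023605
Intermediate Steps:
I(P) = -231
T(L, U) = U + L*U
I(505)/T(v(-21, -22), 699) = -231*1/(699*(1 - 15)) = -231/(699*(-14)) = -231/(-9786) = -231*(-1/9786) = 11/466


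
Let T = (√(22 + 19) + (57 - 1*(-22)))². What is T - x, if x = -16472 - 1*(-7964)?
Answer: 14790 + 158*√41 ≈ 15802.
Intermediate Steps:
T = (79 + √41)² (T = (√41 + (57 + 22))² = (√41 + 79)² = (79 + √41)² ≈ 7293.7)
x = -8508 (x = -16472 + 7964 = -8508)
T - x = (79 + √41)² - 1*(-8508) = (79 + √41)² + 8508 = 8508 + (79 + √41)²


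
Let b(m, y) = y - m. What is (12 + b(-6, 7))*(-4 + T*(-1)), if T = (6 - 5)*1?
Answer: -125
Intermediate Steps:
T = 1 (T = 1*1 = 1)
(12 + b(-6, 7))*(-4 + T*(-1)) = (12 + (7 - 1*(-6)))*(-4 + 1*(-1)) = (12 + (7 + 6))*(-4 - 1) = (12 + 13)*(-5) = 25*(-5) = -125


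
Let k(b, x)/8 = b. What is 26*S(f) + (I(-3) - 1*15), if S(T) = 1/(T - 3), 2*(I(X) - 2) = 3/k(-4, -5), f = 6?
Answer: -841/192 ≈ -4.3802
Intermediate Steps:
k(b, x) = 8*b
I(X) = 125/64 (I(X) = 2 + (3/((8*(-4))))/2 = 2 + (3/(-32))/2 = 2 + (3*(-1/32))/2 = 2 + (½)*(-3/32) = 2 - 3/64 = 125/64)
S(T) = 1/(-3 + T)
26*S(f) + (I(-3) - 1*15) = 26/(-3 + 6) + (125/64 - 1*15) = 26/3 + (125/64 - 15) = 26*(⅓) - 835/64 = 26/3 - 835/64 = -841/192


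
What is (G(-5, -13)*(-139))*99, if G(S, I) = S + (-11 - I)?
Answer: 41283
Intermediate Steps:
G(S, I) = -11 + S - I
(G(-5, -13)*(-139))*99 = ((-11 - 5 - 1*(-13))*(-139))*99 = ((-11 - 5 + 13)*(-139))*99 = -3*(-139)*99 = 417*99 = 41283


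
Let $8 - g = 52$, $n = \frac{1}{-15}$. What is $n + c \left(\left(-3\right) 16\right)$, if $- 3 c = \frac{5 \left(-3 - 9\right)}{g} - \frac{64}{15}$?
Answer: $- \frac{1535}{33} \approx -46.515$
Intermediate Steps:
$n = - \frac{1}{15} \approx -0.066667$
$g = -44$ ($g = 8 - 52 = -44$)
$c = \frac{479}{495}$ ($c = - \frac{\frac{5 \left(-3 - 9\right)}{-44} - \frac{64}{15}}{3} = - \frac{5 \left(-3 - 9\right) \left(- \frac{1}{44}\right) - \frac{64}{15}}{3} = - \frac{5 \left(-12\right) \left(- \frac{1}{44}\right) - \frac{64}{15}}{3} = - \frac{\left(-60\right) \left(- \frac{1}{44}\right) - \frac{64}{15}}{3} = - \frac{\frac{15}{11} - \frac{64}{15}}{3} = \left(- \frac{1}{3}\right) \left(- \frac{479}{165}\right) = \frac{479}{495} \approx 0.96768$)
$n + c \left(\left(-3\right) 16\right) = - \frac{1}{15} + \frac{479 \left(\left(-3\right) 16\right)}{495} = - \frac{1}{15} + \frac{479}{495} \left(-48\right) = - \frac{1}{15} - \frac{7664}{165} = - \frac{1535}{33}$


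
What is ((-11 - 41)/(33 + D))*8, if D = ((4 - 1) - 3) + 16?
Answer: -416/49 ≈ -8.4898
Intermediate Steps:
D = 16 (D = (3 - 3) + 16 = 0 + 16 = 16)
((-11 - 41)/(33 + D))*8 = ((-11 - 41)/(33 + 16))*8 = -52/49*8 = -416/49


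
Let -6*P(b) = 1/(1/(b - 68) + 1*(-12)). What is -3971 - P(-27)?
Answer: -27185561/6846 ≈ -3971.0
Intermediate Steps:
P(b) = -1/(6*(-12 + 1/(-68 + b))) (P(b) = -1/(6*(1/(b - 68) + 1*(-12))) = -1/(6*(1/(-68 + b) - 12)) = -1/(6*(-12 + 1/(-68 + b))))
-3971 - P(-27) = -3971 - (-68 - 27)/(6*(-817 + 12*(-27))) = -3971 - (-95)/(6*(-817 - 324)) = -3971 - (-95)/(6*(-1141)) = -3971 - (-1)*(-95)/(6*1141) = -3971 - 1*95/6846 = -3971 - 95/6846 = -27185561/6846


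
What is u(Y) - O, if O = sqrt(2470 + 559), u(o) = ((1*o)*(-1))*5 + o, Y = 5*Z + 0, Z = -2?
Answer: 40 - sqrt(3029) ≈ -15.036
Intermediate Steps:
Y = -10 (Y = 5*(-2) + 0 = -10 + 0 = -10)
u(o) = -4*o (u(o) = (o*(-1))*5 + o = -o*5 + o = -5*o + o = -4*o)
O = sqrt(3029) ≈ 55.036
u(Y) - O = -4*(-10) - sqrt(3029) = 40 - sqrt(3029)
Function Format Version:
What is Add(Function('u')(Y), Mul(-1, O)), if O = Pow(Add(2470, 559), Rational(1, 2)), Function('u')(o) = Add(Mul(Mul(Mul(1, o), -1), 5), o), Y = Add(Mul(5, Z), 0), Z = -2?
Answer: Add(40, Mul(-1, Pow(3029, Rational(1, 2)))) ≈ -15.036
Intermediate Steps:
Y = -10 (Y = Add(Mul(5, -2), 0) = Add(-10, 0) = -10)
Function('u')(o) = Mul(-4, o) (Function('u')(o) = Add(Mul(Mul(o, -1), 5), o) = Add(Mul(Mul(-1, o), 5), o) = Add(Mul(-5, o), o) = Mul(-4, o))
O = Pow(3029, Rational(1, 2)) ≈ 55.036
Add(Function('u')(Y), Mul(-1, O)) = Add(Mul(-4, -10), Mul(-1, Pow(3029, Rational(1, 2)))) = Add(40, Mul(-1, Pow(3029, Rational(1, 2))))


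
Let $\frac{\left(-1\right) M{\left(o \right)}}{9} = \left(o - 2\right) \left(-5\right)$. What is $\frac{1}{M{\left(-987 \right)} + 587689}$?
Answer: $\frac{1}{543184} \approx 1.841 \cdot 10^{-6}$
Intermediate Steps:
$M{\left(o \right)} = -90 + 45 o$ ($M{\left(o \right)} = - 9 \left(o - 2\right) \left(-5\right) = - 9 \left(-2 + o\right) \left(-5\right) = - 9 \left(10 - 5 o\right) = -90 + 45 o$)
$\frac{1}{M{\left(-987 \right)} + 587689} = \frac{1}{\left(-90 + 45 \left(-987\right)\right) + 587689} = \frac{1}{\left(-90 - 44415\right) + 587689} = \frac{1}{-44505 + 587689} = \frac{1}{543184}$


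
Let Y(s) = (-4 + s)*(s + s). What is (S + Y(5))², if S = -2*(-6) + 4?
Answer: 676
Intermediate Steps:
Y(s) = 2*s*(-4 + s) (Y(s) = (-4 + s)*(2*s) = 2*s*(-4 + s))
S = 16 (S = 12 + 4 = 16)
(S + Y(5))² = (16 + 2*5*(-4 + 5))² = (16 + 2*5*1)² = (16 + 10)² = 26² = 676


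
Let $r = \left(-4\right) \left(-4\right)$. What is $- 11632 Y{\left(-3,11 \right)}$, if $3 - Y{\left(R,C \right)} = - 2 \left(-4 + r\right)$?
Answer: $-314064$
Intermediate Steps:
$r = 16$
$Y{\left(R,C \right)} = 27$ ($Y{\left(R,C \right)} = 3 - - 2 \left(-4 + 16\right) = 3 - \left(-2\right) 12 = 3 - -24 = 3 + 24 = 27$)
$- 11632 Y{\left(-3,11 \right)} = \left(-11632\right) 27 = -314064$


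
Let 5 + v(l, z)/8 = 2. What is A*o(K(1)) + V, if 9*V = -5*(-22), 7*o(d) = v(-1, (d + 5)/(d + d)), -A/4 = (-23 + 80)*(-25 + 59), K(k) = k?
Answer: 1675202/63 ≈ 26591.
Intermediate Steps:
A = -7752 (A = -4*(-23 + 80)*(-25 + 59) = -228*34 = -4*1938 = -7752)
v(l, z) = -24 (v(l, z) = -40 + 8*2 = -40 + 16 = -24)
o(d) = -24/7 (o(d) = (⅐)*(-24) = -24/7)
V = 110/9 (V = (-5*(-22))/9 = (⅑)*110 = 110/9 ≈ 12.222)
A*o(K(1)) + V = -7752*(-24/7) + 110/9 = 186048/7 + 110/9 = 1675202/63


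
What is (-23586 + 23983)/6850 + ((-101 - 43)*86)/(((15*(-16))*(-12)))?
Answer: -14529/3425 ≈ -4.2420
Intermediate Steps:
(-23586 + 23983)/6850 + ((-101 - 43)*86)/(((15*(-16))*(-12))) = 397*(1/6850) + (-144*86)/((-240*(-12))) = 397/6850 - 12384/2880 = 397/6850 - 12384*1/2880 = 397/6850 - 43/10 = -14529/3425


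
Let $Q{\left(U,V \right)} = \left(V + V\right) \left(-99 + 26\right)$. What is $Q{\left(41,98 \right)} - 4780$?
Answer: $-19088$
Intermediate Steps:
$Q{\left(U,V \right)} = - 146 V$ ($Q{\left(U,V \right)} = 2 V \left(-73\right) = - 146 V$)
$Q{\left(41,98 \right)} - 4780 = \left(-146\right) 98 - 4780 = -14308 - 4780 = -19088$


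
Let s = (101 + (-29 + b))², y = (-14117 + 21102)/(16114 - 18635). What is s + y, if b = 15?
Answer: 19074464/2521 ≈ 7566.2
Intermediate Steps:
y = -6985/2521 (y = 6985/(-2521) = 6985*(-1/2521) = -6985/2521 ≈ -2.7707)
s = 7569 (s = (101 + (-29 + 15))² = (101 - 14)² = 87² = 7569)
s + y = 7569 - 6985/2521 = 19074464/2521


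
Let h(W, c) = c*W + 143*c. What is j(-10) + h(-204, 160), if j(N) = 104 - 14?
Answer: -9670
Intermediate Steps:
h(W, c) = 143*c + W*c (h(W, c) = W*c + 143*c = 143*c + W*c)
j(N) = 90
j(-10) + h(-204, 160) = 90 + 160*(143 - 204) = 90 + 160*(-61) = 90 - 9760 = -9670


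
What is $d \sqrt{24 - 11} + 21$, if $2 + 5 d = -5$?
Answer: $21 - \frac{7 \sqrt{13}}{5} \approx 15.952$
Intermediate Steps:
$d = - \frac{7}{5}$ ($d = - \frac{2}{5} + \frac{1}{5} \left(-5\right) = - \frac{2}{5} - 1 = - \frac{7}{5} \approx -1.4$)
$d \sqrt{24 - 11} + 21 = - \frac{7 \sqrt{24 - 11}}{5} + 21 = - \frac{7 \sqrt{13}}{5} + 21 = 21 - \frac{7 \sqrt{13}}{5}$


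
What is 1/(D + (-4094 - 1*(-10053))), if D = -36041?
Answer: -1/30082 ≈ -3.3242e-5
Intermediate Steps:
1/(D + (-4094 - 1*(-10053))) = 1/(-36041 + (-4094 - 1*(-10053))) = 1/(-36041 + (-4094 + 10053)) = 1/(-36041 + 5959) = 1/(-30082) = -1/30082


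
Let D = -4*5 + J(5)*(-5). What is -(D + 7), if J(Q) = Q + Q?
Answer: 63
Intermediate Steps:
J(Q) = 2*Q
D = -70 (D = -4*5 + (2*5)*(-5) = -20 + 10*(-5) = -20 - 50 = -70)
-(D + 7) = -(-70 + 7) = -1*(-63) = 63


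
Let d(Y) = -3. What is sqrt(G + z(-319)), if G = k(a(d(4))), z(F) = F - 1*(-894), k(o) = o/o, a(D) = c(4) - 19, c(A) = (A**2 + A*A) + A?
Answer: 24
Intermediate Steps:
c(A) = A + 2*A**2 (c(A) = (A**2 + A**2) + A = 2*A**2 + A = A + 2*A**2)
a(D) = 17 (a(D) = 4*(1 + 2*4) - 19 = 4*(1 + 8) - 19 = 4*9 - 19 = 36 - 19 = 17)
k(o) = 1
z(F) = 894 + F (z(F) = F + 894 = 894 + F)
G = 1
sqrt(G + z(-319)) = sqrt(1 + (894 - 319)) = sqrt(1 + 575) = sqrt(576) = 24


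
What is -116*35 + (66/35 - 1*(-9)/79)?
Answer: -11220371/2765 ≈ -4058.0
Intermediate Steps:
-116*35 + (66/35 - 1*(-9)/79) = -4060 + (66*(1/35) + 9*(1/79)) = -4060 + (66/35 + 9/79) = -4060 + 5529/2765 = -11220371/2765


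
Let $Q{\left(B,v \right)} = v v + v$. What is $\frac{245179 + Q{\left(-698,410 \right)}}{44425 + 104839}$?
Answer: $\frac{413689}{149264} \approx 2.7715$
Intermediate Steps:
$Q{\left(B,v \right)} = v + v^{2}$ ($Q{\left(B,v \right)} = v^{2} + v = v + v^{2}$)
$\frac{245179 + Q{\left(-698,410 \right)}}{44425 + 104839} = \frac{245179 + 410 \left(1 + 410\right)}{44425 + 104839} = \frac{245179 + 410 \cdot 411}{149264} = \left(245179 + 168510\right) \frac{1}{149264} = 413689 \cdot \frac{1}{149264} = \frac{413689}{149264}$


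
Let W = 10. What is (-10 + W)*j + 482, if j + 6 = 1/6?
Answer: 482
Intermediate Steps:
j = -35/6 (j = -6 + 1/6 = -35/6 ≈ -5.8333)
(-10 + W)*j + 482 = (-10 + 10)*(-35/6) + 482 = 0*(-35/6) + 482 = 0 + 482 = 482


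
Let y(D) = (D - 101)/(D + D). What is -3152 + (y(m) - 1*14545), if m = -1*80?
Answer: -2831339/160 ≈ -17696.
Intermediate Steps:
m = -80
y(D) = (-101 + D)/(2*D) (y(D) = (-101 + D)/((2*D)) = (-101 + D)*(1/(2*D)) = (-101 + D)/(2*D))
-3152 + (y(m) - 1*14545) = -3152 + ((½)*(-101 - 80)/(-80) - 1*14545) = -3152 + ((½)*(-1/80)*(-181) - 14545) = -3152 + (181/160 - 14545) = -3152 - 2327019/160 = -2831339/160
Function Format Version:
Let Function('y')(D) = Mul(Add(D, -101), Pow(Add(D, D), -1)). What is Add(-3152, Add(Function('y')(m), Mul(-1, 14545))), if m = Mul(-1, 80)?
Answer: Rational(-2831339, 160) ≈ -17696.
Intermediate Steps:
m = -80
Function('y')(D) = Mul(Rational(1, 2), Pow(D, -1), Add(-101, D)) (Function('y')(D) = Mul(Add(-101, D), Pow(Mul(2, D), -1)) = Mul(Add(-101, D), Mul(Rational(1, 2), Pow(D, -1))) = Mul(Rational(1, 2), Pow(D, -1), Add(-101, D)))
Add(-3152, Add(Function('y')(m), Mul(-1, 14545))) = Add(-3152, Add(Mul(Rational(1, 2), Pow(-80, -1), Add(-101, -80)), Mul(-1, 14545))) = Add(-3152, Add(Mul(Rational(1, 2), Rational(-1, 80), -181), -14545)) = Add(-3152, Add(Rational(181, 160), -14545)) = Add(-3152, Rational(-2327019, 160)) = Rational(-2831339, 160)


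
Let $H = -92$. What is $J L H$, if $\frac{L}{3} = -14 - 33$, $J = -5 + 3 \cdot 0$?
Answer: $-64860$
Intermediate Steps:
$J = -5$ ($J = -5 + 0 = -5$)
$L = -141$ ($L = 3 \left(-14 - 33\right) = 3 \left(-47\right) = -141$)
$J L H = \left(-5\right) \left(-141\right) \left(-92\right) = 705 \left(-92\right) = -64860$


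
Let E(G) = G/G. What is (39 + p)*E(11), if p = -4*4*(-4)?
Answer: 103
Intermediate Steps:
E(G) = 1
p = 64 (p = -16*(-4) = 64)
(39 + p)*E(11) = (39 + 64)*1 = 103*1 = 103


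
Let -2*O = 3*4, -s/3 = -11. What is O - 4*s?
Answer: -138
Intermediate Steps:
s = 33 (s = -3*(-11) = 33)
O = -6 (O = -3*4/2 = -½*12 = -6)
O - 4*s = -6 - 4*33 = -6 - 132 = -138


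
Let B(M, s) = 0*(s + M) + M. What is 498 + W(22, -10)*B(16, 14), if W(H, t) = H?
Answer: 850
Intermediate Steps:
B(M, s) = M (B(M, s) = 0*(M + s) + M = 0 + M = M)
498 + W(22, -10)*B(16, 14) = 498 + 22*16 = 498 + 352 = 850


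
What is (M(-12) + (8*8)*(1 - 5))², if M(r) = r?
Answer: 71824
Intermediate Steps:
(M(-12) + (8*8)*(1 - 5))² = (-12 + (8*8)*(1 - 5))² = (-12 + 64*(-4))² = (-12 - 256)² = (-268)² = 71824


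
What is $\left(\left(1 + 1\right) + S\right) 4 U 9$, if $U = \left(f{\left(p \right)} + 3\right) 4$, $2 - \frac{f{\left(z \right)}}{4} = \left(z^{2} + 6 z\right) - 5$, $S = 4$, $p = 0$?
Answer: $26784$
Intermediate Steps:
$f{\left(z \right)} = 28 - 24 z - 4 z^{2}$ ($f{\left(z \right)} = 8 - 4 \left(\left(z^{2} + 6 z\right) - 5\right) = 8 - 4 \left(-5 + z^{2} + 6 z\right) = 8 - \left(-20 + 4 z^{2} + 24 z\right) = 28 - 24 z - 4 z^{2}$)
$U = 124$ ($U = \left(\left(28 - 0 - 4 \cdot 0^{2}\right) + 3\right) 4 = \left(\left(28 + 0 - 0\right) + 3\right) 4 = \left(\left(28 + 0 + 0\right) + 3\right) 4 = \left(28 + 3\right) 4 = 31 \cdot 4 = 124$)
$\left(\left(1 + 1\right) + S\right) 4 U 9 = \left(\left(1 + 1\right) + 4\right) 4 \cdot 124 \cdot 9 = \left(2 + 4\right) 4 \cdot 124 \cdot 9 = 6 \cdot 4 \cdot 124 \cdot 9 = 24 \cdot 124 \cdot 9 = 2976 \cdot 9 = 26784$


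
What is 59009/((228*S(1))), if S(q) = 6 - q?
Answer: 59009/1140 ≈ 51.762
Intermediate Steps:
59009/((228*S(1))) = 59009/((228*(6 - 1*1))) = 59009/((228*(6 - 1))) = 59009/((228*5)) = 59009/1140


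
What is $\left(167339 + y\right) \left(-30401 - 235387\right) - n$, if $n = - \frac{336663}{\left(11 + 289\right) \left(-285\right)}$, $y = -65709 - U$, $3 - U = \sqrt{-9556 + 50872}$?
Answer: $- \frac{256606752259407}{9500} - 531576 \sqrt{10329} \approx -2.7065 \cdot 10^{10}$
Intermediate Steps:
$U = 3 - 2 \sqrt{10329}$ ($U = 3 - \sqrt{-9556 + 50872} = 3 - \sqrt{41316} = 3 - 2 \sqrt{10329} \approx -200.26$)
$y = -65712 + 2 \sqrt{10329}$ ($y = -65709 - \left(3 - 2 \sqrt{10329}\right) = -65712 + 2 \sqrt{10329} \approx -65509.0$)
$n = \frac{37407}{9500}$ ($n = - \frac{336663}{300 \left(-285\right)} = - \frac{336663}{-85500} = \left(-336663\right) \left(- \frac{1}{85500}\right) = \frac{37407}{9500} \approx 3.9376$)
$\left(167339 + y\right) \left(-30401 - 235387\right) - n = \left(167339 - \left(65712 - 2 \sqrt{10329}\right)\right) \left(-30401 - 235387\right) - \frac{37407}{9500} = \left(101627 + 2 \sqrt{10329}\right) \left(-265788\right) - \frac{37407}{9500} = \left(-27011237076 - 531576 \sqrt{10329}\right) - \frac{37407}{9500} = - \frac{256606752259407}{9500} - 531576 \sqrt{10329}$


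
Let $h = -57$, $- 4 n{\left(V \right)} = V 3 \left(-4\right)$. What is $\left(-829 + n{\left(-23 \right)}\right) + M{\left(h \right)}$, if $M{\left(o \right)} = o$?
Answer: $-955$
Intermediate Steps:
$n{\left(V \right)} = 3 V$ ($n{\left(V \right)} = - \frac{V 3 \left(-4\right)}{4} = - \frac{3 V \left(-4\right)}{4} = - \frac{\left(-12\right) V}{4} = 3 V$)
$\left(-829 + n{\left(-23 \right)}\right) + M{\left(h \right)} = \left(-829 + 3 \left(-23\right)\right) - 57 = \left(-829 - 69\right) - 57 = -898 - 57 = -955$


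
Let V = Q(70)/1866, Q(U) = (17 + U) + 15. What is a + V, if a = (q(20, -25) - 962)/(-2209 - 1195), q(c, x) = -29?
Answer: 366069/1058644 ≈ 0.34579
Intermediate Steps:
Q(U) = 32 + U
a = 991/3404 (a = (-29 - 962)/(-2209 - 1195) = -991/(-3404) = -991*(-1/3404) = 991/3404 ≈ 0.29113)
V = 17/311 (V = (32 + 70)/1866 = 102*(1/1866) = 17/311 ≈ 0.054662)
a + V = 991/3404 + 17/311 = 366069/1058644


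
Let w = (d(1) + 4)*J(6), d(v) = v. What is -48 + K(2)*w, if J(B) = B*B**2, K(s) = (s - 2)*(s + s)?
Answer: -48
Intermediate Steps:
K(s) = 2*s*(-2 + s) (K(s) = (-2 + s)*(2*s) = 2*s*(-2 + s))
J(B) = B**3
w = 1080 (w = (1 + 4)*6**3 = 5*216 = 1080)
-48 + K(2)*w = -48 + (2*2*(-2 + 2))*1080 = -48 + (2*2*0)*1080 = -48 + 0*1080 = -48 + 0 = -48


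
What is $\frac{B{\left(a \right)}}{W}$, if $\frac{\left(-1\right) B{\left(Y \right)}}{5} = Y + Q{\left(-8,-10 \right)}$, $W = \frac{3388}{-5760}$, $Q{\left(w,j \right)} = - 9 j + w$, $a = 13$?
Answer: $\frac{684000}{847} \approx 807.56$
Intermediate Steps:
$Q{\left(w,j \right)} = w - 9 j$
$W = - \frac{847}{1440}$ ($W = 3388 \left(- \frac{1}{5760}\right) = - \frac{847}{1440} \approx -0.58819$)
$B{\left(Y \right)} = -410 - 5 Y$ ($B{\left(Y \right)} = - 5 \left(Y - -82\right) = - 5 \left(Y + \left(-8 + 90\right)\right) = - 5 \left(Y + 82\right) = - 5 \left(82 + Y\right) = -410 - 5 Y$)
$\frac{B{\left(a \right)}}{W} = \frac{-410 - 65}{- \frac{847}{1440}} = \left(-410 - 65\right) \left(- \frac{1440}{847}\right) = \left(-475\right) \left(- \frac{1440}{847}\right) = \frac{684000}{847}$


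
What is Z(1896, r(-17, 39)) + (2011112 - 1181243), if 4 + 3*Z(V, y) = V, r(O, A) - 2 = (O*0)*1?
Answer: 2491499/3 ≈ 8.3050e+5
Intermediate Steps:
r(O, A) = 2 (r(O, A) = 2 + (O*0)*1 = 2 + 0*1 = 2 + 0 = 2)
Z(V, y) = -4/3 + V/3
Z(1896, r(-17, 39)) + (2011112 - 1181243) = (-4/3 + (1/3)*1896) + (2011112 - 1181243) = (-4/3 + 632) + 829869 = 1892/3 + 829869 = 2491499/3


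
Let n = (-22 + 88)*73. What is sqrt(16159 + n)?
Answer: sqrt(20977) ≈ 144.83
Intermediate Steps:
n = 4818 (n = 66*73 = 4818)
sqrt(16159 + n) = sqrt(16159 + 4818) = sqrt(20977)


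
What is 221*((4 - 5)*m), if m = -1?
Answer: 221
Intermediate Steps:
221*((4 - 5)*m) = 221*((4 - 5)*(-1)) = 221*(-1*(-1)) = 221*1 = 221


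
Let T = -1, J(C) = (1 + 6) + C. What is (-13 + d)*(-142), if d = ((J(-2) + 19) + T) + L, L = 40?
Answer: -7100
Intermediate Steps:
J(C) = 7 + C
d = 63 (d = (((7 - 2) + 19) - 1) + 40 = ((5 + 19) - 1) + 40 = (24 - 1) + 40 = 23 + 40 = 63)
(-13 + d)*(-142) = (-13 + 63)*(-142) = 50*(-142) = -7100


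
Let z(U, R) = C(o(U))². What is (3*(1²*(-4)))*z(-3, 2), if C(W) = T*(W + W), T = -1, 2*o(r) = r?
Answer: -108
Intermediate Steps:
o(r) = r/2
C(W) = -2*W (C(W) = -(W + W) = -2*W)
z(U, R) = U² (z(U, R) = (-U)² = U²)
(3*(1²*(-4)))*z(-3, 2) = (3*(1²*(-4)))*(-3)² = (3*(1*(-4)))*9 = (3*(-4))*9 = -12*9 = -108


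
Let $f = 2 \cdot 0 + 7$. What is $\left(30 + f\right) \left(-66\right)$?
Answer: $-2442$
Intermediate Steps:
$f = 7$ ($f = 0 + 7 = 7$)
$\left(30 + f\right) \left(-66\right) = \left(30 + 7\right) \left(-66\right) = 37 \left(-66\right) = -2442$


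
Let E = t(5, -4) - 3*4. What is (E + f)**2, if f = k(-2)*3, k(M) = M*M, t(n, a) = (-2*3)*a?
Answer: 576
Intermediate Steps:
t(n, a) = -6*a
k(M) = M**2
E = 12 (E = -6*(-4) - 3*4 = 24 - 12 = 12)
f = 12 (f = (-2)**2*3 = 4*3 = 12)
(E + f)**2 = (12 + 12)**2 = 24**2 = 576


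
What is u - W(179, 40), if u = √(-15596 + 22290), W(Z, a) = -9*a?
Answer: 360 + √6694 ≈ 441.82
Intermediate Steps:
u = √6694 ≈ 81.817
u - W(179, 40) = √6694 - (-9)*40 = √6694 - 1*(-360) = √6694 + 360 = 360 + √6694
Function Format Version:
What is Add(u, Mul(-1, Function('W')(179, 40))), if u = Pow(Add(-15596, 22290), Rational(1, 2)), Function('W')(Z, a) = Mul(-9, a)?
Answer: Add(360, Pow(6694, Rational(1, 2))) ≈ 441.82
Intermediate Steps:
u = Pow(6694, Rational(1, 2)) ≈ 81.817
Add(u, Mul(-1, Function('W')(179, 40))) = Add(Pow(6694, Rational(1, 2)), Mul(-1, Mul(-9, 40))) = Add(Pow(6694, Rational(1, 2)), Mul(-1, -360)) = Add(Pow(6694, Rational(1, 2)), 360) = Add(360, Pow(6694, Rational(1, 2)))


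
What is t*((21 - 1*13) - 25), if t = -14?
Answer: 238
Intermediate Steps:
t*((21 - 1*13) - 25) = -14*((21 - 1*13) - 25) = -14*((21 - 13) - 25) = -14*(8 - 25) = -14*(-17) = 238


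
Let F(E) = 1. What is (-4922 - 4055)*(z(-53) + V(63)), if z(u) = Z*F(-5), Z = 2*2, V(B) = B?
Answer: -601459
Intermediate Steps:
Z = 4
z(u) = 4 (z(u) = 4*1 = 4)
(-4922 - 4055)*(z(-53) + V(63)) = (-4922 - 4055)*(4 + 63) = -8977*67 = -601459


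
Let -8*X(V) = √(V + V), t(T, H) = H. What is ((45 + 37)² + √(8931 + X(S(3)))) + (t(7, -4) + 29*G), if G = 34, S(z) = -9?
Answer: 7706 + √(142896 - 6*I*√2)/4 ≈ 7800.5 - 0.0028059*I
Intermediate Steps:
X(V) = -√2*√V/8 (X(V) = -√(V + V)/8 = -√2*√V/8)
((45 + 37)² + √(8931 + X(S(3)))) + (t(7, -4) + 29*G) = ((45 + 37)² + √(8931 - √2*√(-9)/8)) + (-4 + 29*34) = (82² + √(8931 - √2*3*I/8)) + (-4 + 986) = (6724 + √(8931 - 3*I*√2/8)) + 982 = 7706 + √(8931 - 3*I*√2/8)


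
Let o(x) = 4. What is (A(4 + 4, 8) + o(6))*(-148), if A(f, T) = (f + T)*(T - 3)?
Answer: -12432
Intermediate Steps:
A(f, T) = (-3 + T)*(T + f) (A(f, T) = (T + f)*(-3 + T) = (-3 + T)*(T + f))
(A(4 + 4, 8) + o(6))*(-148) = ((8**2 - 3*8 - 3*(4 + 4) + 8*(4 + 4)) + 4)*(-148) = ((64 - 24 - 3*8 + 8*8) + 4)*(-148) = ((64 - 24 - 24 + 64) + 4)*(-148) = (80 + 4)*(-148) = 84*(-148) = -12432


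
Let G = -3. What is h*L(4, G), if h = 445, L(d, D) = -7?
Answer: -3115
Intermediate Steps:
h*L(4, G) = 445*(-7) = -3115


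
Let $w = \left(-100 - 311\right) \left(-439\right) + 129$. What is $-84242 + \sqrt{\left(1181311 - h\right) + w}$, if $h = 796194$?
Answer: $-84242 + 55 \sqrt{187} \approx -83490.0$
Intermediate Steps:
$w = 180558$ ($w = \left(-100 - 311\right) \left(-439\right) + 129 = \left(-411\right) \left(-439\right) + 129 = 180429 + 129 = 180558$)
$-84242 + \sqrt{\left(1181311 - h\right) + w} = -84242 + \sqrt{\left(1181311 - 796194\right) + 180558} = -84242 + \sqrt{385117 + 180558} = -84242 + \sqrt{565675} = -84242 + 55 \sqrt{187}$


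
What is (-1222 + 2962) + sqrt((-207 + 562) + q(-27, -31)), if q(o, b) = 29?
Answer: 1740 + 8*sqrt(6) ≈ 1759.6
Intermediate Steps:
(-1222 + 2962) + sqrt((-207 + 562) + q(-27, -31)) = (-1222 + 2962) + sqrt((-207 + 562) + 29) = 1740 + sqrt(355 + 29) = 1740 + sqrt(384) = 1740 + 8*sqrt(6)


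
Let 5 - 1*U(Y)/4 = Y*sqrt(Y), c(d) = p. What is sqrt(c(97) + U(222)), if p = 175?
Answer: sqrt(195 - 888*sqrt(222)) ≈ 114.17*I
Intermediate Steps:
c(d) = 175
U(Y) = 20 - 4*Y**(3/2) (U(Y) = 20 - 4*Y*sqrt(Y) = 20 - 4*Y**(3/2))
sqrt(c(97) + U(222)) = sqrt(175 + (20 - 888*sqrt(222))) = sqrt(195 - 888*sqrt(222))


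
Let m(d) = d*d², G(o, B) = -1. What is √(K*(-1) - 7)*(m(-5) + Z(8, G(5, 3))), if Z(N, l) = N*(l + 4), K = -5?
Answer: -101*I*√2 ≈ -142.84*I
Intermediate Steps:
m(d) = d³
Z(N, l) = N*(4 + l)
√(K*(-1) - 7)*(m(-5) + Z(8, G(5, 3))) = √(-5*(-1) - 7)*((-5)³ + 8*(4 - 1)) = √(5 - 7)*(-125 + 8*3) = √(-2)*(-125 + 24) = (I*√2)*(-101) = -101*I*√2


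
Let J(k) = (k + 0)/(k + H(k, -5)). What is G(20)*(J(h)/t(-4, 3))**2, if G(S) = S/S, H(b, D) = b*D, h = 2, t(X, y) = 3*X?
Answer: 1/2304 ≈ 0.00043403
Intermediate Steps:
H(b, D) = D*b
G(S) = 1
J(k) = -1/4 (J(k) = (k + 0)/(k - 5*k) = k/((-4*k)) = k*(-1/(4*k)) = -1/4)
G(20)*(J(h)/t(-4, 3))**2 = 1*(-1/(4*(3*(-4))))**2 = 1*(-1/4/(-12))**2 = 1*(-1/4*(-1/12))**2 = 1*(1/48)**2 = 1*(1/2304) = 1/2304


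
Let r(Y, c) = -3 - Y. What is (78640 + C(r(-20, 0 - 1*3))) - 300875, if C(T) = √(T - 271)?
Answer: -222235 + I*√254 ≈ -2.2224e+5 + 15.937*I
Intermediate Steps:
C(T) = √(-271 + T)
(78640 + C(r(-20, 0 - 1*3))) - 300875 = (78640 + √(-271 + (-3 - 1*(-20)))) - 300875 = (78640 + √(-271 + (-3 + 20))) - 300875 = (78640 + √(-271 + 17)) - 300875 = (78640 + √(-254)) - 300875 = (78640 + I*√254) - 300875 = -222235 + I*√254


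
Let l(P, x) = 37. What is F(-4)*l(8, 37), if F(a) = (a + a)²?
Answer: 2368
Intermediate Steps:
F(a) = 4*a² (F(a) = (2*a)² = 4*a²)
F(-4)*l(8, 37) = (4*(-4)²)*37 = (4*16)*37 = 64*37 = 2368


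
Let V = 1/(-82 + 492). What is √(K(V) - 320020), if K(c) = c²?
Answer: I*√53795361999/410 ≈ 565.7*I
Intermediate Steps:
V = 1/410 ≈ 0.0024390
√(K(V) - 320020) = √((1/410)² - 320020) = √(1/168100 - 320020) = √(-53795361999/168100) = I*√53795361999/410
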